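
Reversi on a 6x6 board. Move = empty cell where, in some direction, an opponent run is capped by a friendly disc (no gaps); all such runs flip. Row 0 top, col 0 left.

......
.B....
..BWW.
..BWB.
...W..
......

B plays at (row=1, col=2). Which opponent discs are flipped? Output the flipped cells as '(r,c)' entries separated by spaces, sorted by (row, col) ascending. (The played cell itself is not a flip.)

Dir NW: first cell '.' (not opp) -> no flip
Dir N: first cell '.' (not opp) -> no flip
Dir NE: first cell '.' (not opp) -> no flip
Dir W: first cell 'B' (not opp) -> no flip
Dir E: first cell '.' (not opp) -> no flip
Dir SW: first cell '.' (not opp) -> no flip
Dir S: first cell 'B' (not opp) -> no flip
Dir SE: opp run (2,3) capped by B -> flip

Answer: (2,3)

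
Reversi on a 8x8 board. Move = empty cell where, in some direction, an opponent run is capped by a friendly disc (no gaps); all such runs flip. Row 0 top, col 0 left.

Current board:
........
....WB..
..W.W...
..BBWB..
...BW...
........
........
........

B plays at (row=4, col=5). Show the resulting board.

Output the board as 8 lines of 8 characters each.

Answer: ........
....WB..
..W.W...
..BBWB..
...BBB..
........
........
........

Derivation:
Place B at (4,5); scan 8 dirs for brackets.
Dir NW: opp run (3,4), next='.' -> no flip
Dir N: first cell 'B' (not opp) -> no flip
Dir NE: first cell '.' (not opp) -> no flip
Dir W: opp run (4,4) capped by B -> flip
Dir E: first cell '.' (not opp) -> no flip
Dir SW: first cell '.' (not opp) -> no flip
Dir S: first cell '.' (not opp) -> no flip
Dir SE: first cell '.' (not opp) -> no flip
All flips: (4,4)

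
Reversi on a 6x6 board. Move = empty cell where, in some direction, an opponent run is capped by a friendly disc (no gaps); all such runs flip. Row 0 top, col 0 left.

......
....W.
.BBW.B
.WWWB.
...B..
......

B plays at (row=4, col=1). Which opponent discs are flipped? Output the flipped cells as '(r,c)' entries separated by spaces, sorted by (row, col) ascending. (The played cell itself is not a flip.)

Answer: (3,1)

Derivation:
Dir NW: first cell '.' (not opp) -> no flip
Dir N: opp run (3,1) capped by B -> flip
Dir NE: opp run (3,2) (2,3) (1,4), next='.' -> no flip
Dir W: first cell '.' (not opp) -> no flip
Dir E: first cell '.' (not opp) -> no flip
Dir SW: first cell '.' (not opp) -> no flip
Dir S: first cell '.' (not opp) -> no flip
Dir SE: first cell '.' (not opp) -> no flip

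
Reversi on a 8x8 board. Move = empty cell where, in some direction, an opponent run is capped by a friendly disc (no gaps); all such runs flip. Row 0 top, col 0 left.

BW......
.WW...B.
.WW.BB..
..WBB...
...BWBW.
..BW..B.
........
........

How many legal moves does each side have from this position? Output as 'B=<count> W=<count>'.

-- B to move --
(0,2): flips 1 -> legal
(0,3): no bracket -> illegal
(1,0): flips 2 -> legal
(1,3): no bracket -> illegal
(2,0): no bracket -> illegal
(2,3): no bracket -> illegal
(3,0): no bracket -> illegal
(3,1): flips 1 -> legal
(3,5): no bracket -> illegal
(3,6): flips 1 -> legal
(3,7): no bracket -> illegal
(4,1): no bracket -> illegal
(4,2): no bracket -> illegal
(4,7): flips 1 -> legal
(5,4): flips 2 -> legal
(5,5): flips 1 -> legal
(5,7): no bracket -> illegal
(6,2): no bracket -> illegal
(6,3): flips 1 -> legal
(6,4): no bracket -> illegal
B mobility = 8
-- W to move --
(0,5): no bracket -> illegal
(0,6): no bracket -> illegal
(0,7): no bracket -> illegal
(1,0): no bracket -> illegal
(1,3): no bracket -> illegal
(1,4): flips 2 -> legal
(1,5): no bracket -> illegal
(1,7): no bracket -> illegal
(2,3): flips 2 -> legal
(2,6): no bracket -> illegal
(2,7): no bracket -> illegal
(3,5): flips 2 -> legal
(3,6): no bracket -> illegal
(4,1): no bracket -> illegal
(4,2): flips 1 -> legal
(4,7): no bracket -> illegal
(5,1): flips 1 -> legal
(5,4): flips 1 -> legal
(5,5): no bracket -> illegal
(5,7): no bracket -> illegal
(6,1): no bracket -> illegal
(6,2): no bracket -> illegal
(6,3): no bracket -> illegal
(6,5): no bracket -> illegal
(6,6): flips 1 -> legal
(6,7): no bracket -> illegal
W mobility = 7

Answer: B=8 W=7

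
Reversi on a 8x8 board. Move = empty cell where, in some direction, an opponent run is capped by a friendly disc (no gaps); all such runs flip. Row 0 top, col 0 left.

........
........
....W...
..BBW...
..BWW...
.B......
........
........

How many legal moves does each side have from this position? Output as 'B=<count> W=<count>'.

Answer: B=6 W=6

Derivation:
-- B to move --
(1,3): no bracket -> illegal
(1,4): no bracket -> illegal
(1,5): flips 1 -> legal
(2,3): no bracket -> illegal
(2,5): no bracket -> illegal
(3,5): flips 1 -> legal
(4,5): flips 2 -> legal
(5,2): no bracket -> illegal
(5,3): flips 1 -> legal
(5,4): flips 1 -> legal
(5,5): flips 1 -> legal
B mobility = 6
-- W to move --
(2,1): flips 1 -> legal
(2,2): flips 1 -> legal
(2,3): flips 1 -> legal
(3,1): flips 2 -> legal
(4,0): no bracket -> illegal
(4,1): flips 1 -> legal
(5,0): no bracket -> illegal
(5,2): no bracket -> illegal
(5,3): no bracket -> illegal
(6,0): flips 3 -> legal
(6,1): no bracket -> illegal
(6,2): no bracket -> illegal
W mobility = 6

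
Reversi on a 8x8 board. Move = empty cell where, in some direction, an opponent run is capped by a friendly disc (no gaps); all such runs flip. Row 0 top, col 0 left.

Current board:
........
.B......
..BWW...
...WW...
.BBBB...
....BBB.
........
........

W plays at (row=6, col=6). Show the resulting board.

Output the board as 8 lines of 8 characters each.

Answer: ........
.B......
..BWW...
...WW...
.BBBW...
....BWB.
......W.
........

Derivation:
Place W at (6,6); scan 8 dirs for brackets.
Dir NW: opp run (5,5) (4,4) capped by W -> flip
Dir N: opp run (5,6), next='.' -> no flip
Dir NE: first cell '.' (not opp) -> no flip
Dir W: first cell '.' (not opp) -> no flip
Dir E: first cell '.' (not opp) -> no flip
Dir SW: first cell '.' (not opp) -> no flip
Dir S: first cell '.' (not opp) -> no flip
Dir SE: first cell '.' (not opp) -> no flip
All flips: (4,4) (5,5)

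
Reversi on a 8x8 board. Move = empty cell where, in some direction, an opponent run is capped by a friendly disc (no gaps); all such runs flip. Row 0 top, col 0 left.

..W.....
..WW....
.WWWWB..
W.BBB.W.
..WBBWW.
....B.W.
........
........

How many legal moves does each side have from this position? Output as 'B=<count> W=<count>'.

-- B to move --
(0,1): flips 2 -> legal
(0,3): flips 2 -> legal
(0,4): no bracket -> illegal
(1,0): flips 1 -> legal
(1,1): flips 1 -> legal
(1,4): flips 2 -> legal
(1,5): flips 1 -> legal
(2,0): flips 4 -> legal
(2,6): no bracket -> illegal
(2,7): flips 2 -> legal
(3,1): no bracket -> illegal
(3,5): no bracket -> illegal
(3,7): no bracket -> illegal
(4,0): no bracket -> illegal
(4,1): flips 1 -> legal
(4,7): flips 3 -> legal
(5,1): flips 1 -> legal
(5,2): flips 1 -> legal
(5,3): no bracket -> illegal
(5,5): no bracket -> illegal
(5,7): no bracket -> illegal
(6,5): no bracket -> illegal
(6,6): no bracket -> illegal
(6,7): flips 2 -> legal
B mobility = 13
-- W to move --
(1,4): flips 1 -> legal
(1,5): no bracket -> illegal
(1,6): no bracket -> illegal
(2,6): flips 1 -> legal
(3,1): no bracket -> illegal
(3,5): no bracket -> illegal
(4,1): flips 1 -> legal
(5,2): no bracket -> illegal
(5,3): flips 2 -> legal
(5,5): flips 2 -> legal
(6,3): flips 1 -> legal
(6,4): flips 3 -> legal
(6,5): flips 3 -> legal
W mobility = 8

Answer: B=13 W=8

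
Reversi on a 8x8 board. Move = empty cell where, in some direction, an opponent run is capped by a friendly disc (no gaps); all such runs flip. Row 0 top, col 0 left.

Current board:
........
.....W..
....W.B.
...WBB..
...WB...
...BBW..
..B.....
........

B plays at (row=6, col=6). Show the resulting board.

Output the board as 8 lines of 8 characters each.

Place B at (6,6); scan 8 dirs for brackets.
Dir NW: opp run (5,5) capped by B -> flip
Dir N: first cell '.' (not opp) -> no flip
Dir NE: first cell '.' (not opp) -> no flip
Dir W: first cell '.' (not opp) -> no flip
Dir E: first cell '.' (not opp) -> no flip
Dir SW: first cell '.' (not opp) -> no flip
Dir S: first cell '.' (not opp) -> no flip
Dir SE: first cell '.' (not opp) -> no flip
All flips: (5,5)

Answer: ........
.....W..
....W.B.
...WBB..
...WB...
...BBB..
..B...B.
........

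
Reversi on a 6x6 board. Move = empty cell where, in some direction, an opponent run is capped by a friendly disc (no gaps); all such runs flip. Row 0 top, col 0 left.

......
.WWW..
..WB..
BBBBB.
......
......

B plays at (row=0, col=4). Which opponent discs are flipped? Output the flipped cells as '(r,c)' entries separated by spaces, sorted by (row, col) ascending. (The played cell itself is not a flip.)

Dir NW: edge -> no flip
Dir N: edge -> no flip
Dir NE: edge -> no flip
Dir W: first cell '.' (not opp) -> no flip
Dir E: first cell '.' (not opp) -> no flip
Dir SW: opp run (1,3) (2,2) capped by B -> flip
Dir S: first cell '.' (not opp) -> no flip
Dir SE: first cell '.' (not opp) -> no flip

Answer: (1,3) (2,2)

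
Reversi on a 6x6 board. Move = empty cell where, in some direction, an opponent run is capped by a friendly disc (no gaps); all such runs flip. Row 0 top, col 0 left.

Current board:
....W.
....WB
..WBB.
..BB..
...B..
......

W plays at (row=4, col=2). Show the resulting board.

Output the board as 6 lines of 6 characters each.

Answer: ....W.
....WB
..WBB.
..WB..
..WB..
......

Derivation:
Place W at (4,2); scan 8 dirs for brackets.
Dir NW: first cell '.' (not opp) -> no flip
Dir N: opp run (3,2) capped by W -> flip
Dir NE: opp run (3,3) (2,4) (1,5), next=edge -> no flip
Dir W: first cell '.' (not opp) -> no flip
Dir E: opp run (4,3), next='.' -> no flip
Dir SW: first cell '.' (not opp) -> no flip
Dir S: first cell '.' (not opp) -> no flip
Dir SE: first cell '.' (not opp) -> no flip
All flips: (3,2)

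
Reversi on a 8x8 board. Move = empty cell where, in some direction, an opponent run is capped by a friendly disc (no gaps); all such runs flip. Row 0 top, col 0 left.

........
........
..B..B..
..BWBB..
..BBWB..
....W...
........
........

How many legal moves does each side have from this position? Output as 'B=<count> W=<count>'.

Answer: B=7 W=10

Derivation:
-- B to move --
(2,3): flips 1 -> legal
(2,4): flips 1 -> legal
(5,3): flips 1 -> legal
(5,5): flips 2 -> legal
(6,3): flips 1 -> legal
(6,4): flips 2 -> legal
(6,5): flips 1 -> legal
B mobility = 7
-- W to move --
(1,1): flips 1 -> legal
(1,2): no bracket -> illegal
(1,3): no bracket -> illegal
(1,4): no bracket -> illegal
(1,5): no bracket -> illegal
(1,6): no bracket -> illegal
(2,1): flips 2 -> legal
(2,3): no bracket -> illegal
(2,4): flips 1 -> legal
(2,6): flips 1 -> legal
(3,1): flips 1 -> legal
(3,6): flips 3 -> legal
(4,1): flips 2 -> legal
(4,6): flips 1 -> legal
(5,1): flips 1 -> legal
(5,2): no bracket -> illegal
(5,3): flips 1 -> legal
(5,5): no bracket -> illegal
(5,6): no bracket -> illegal
W mobility = 10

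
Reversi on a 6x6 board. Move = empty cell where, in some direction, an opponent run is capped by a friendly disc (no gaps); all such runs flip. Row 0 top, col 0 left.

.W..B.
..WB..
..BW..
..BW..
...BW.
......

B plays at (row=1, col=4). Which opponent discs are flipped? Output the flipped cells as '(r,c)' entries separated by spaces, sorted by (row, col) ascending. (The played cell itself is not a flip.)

Answer: (2,3)

Derivation:
Dir NW: first cell '.' (not opp) -> no flip
Dir N: first cell 'B' (not opp) -> no flip
Dir NE: first cell '.' (not opp) -> no flip
Dir W: first cell 'B' (not opp) -> no flip
Dir E: first cell '.' (not opp) -> no flip
Dir SW: opp run (2,3) capped by B -> flip
Dir S: first cell '.' (not opp) -> no flip
Dir SE: first cell '.' (not opp) -> no flip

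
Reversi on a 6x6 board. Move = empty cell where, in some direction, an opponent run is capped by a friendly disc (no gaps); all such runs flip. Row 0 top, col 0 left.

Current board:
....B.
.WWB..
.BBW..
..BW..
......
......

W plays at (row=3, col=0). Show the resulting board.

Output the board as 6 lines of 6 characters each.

Answer: ....B.
.WWB..
.WBW..
W.BW..
......
......

Derivation:
Place W at (3,0); scan 8 dirs for brackets.
Dir NW: edge -> no flip
Dir N: first cell '.' (not opp) -> no flip
Dir NE: opp run (2,1) capped by W -> flip
Dir W: edge -> no flip
Dir E: first cell '.' (not opp) -> no flip
Dir SW: edge -> no flip
Dir S: first cell '.' (not opp) -> no flip
Dir SE: first cell '.' (not opp) -> no flip
All flips: (2,1)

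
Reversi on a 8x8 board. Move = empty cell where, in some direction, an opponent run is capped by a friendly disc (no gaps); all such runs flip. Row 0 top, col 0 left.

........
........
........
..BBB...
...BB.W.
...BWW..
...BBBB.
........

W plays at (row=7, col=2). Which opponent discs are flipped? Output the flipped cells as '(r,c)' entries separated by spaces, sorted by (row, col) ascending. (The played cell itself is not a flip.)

Dir NW: first cell '.' (not opp) -> no flip
Dir N: first cell '.' (not opp) -> no flip
Dir NE: opp run (6,3) capped by W -> flip
Dir W: first cell '.' (not opp) -> no flip
Dir E: first cell '.' (not opp) -> no flip
Dir SW: edge -> no flip
Dir S: edge -> no flip
Dir SE: edge -> no flip

Answer: (6,3)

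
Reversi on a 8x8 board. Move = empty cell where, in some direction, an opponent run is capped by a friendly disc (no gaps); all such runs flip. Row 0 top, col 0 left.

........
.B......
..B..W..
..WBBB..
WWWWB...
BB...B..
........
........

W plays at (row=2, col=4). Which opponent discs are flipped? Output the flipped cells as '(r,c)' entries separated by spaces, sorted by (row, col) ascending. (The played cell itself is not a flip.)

Answer: (3,3)

Derivation:
Dir NW: first cell '.' (not opp) -> no flip
Dir N: first cell '.' (not opp) -> no flip
Dir NE: first cell '.' (not opp) -> no flip
Dir W: first cell '.' (not opp) -> no flip
Dir E: first cell 'W' (not opp) -> no flip
Dir SW: opp run (3,3) capped by W -> flip
Dir S: opp run (3,4) (4,4), next='.' -> no flip
Dir SE: opp run (3,5), next='.' -> no flip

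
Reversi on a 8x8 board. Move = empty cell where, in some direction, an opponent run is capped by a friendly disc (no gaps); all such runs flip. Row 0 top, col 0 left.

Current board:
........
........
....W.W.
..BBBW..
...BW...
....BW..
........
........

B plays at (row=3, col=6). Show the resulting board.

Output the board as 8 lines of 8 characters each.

Place B at (3,6); scan 8 dirs for brackets.
Dir NW: first cell '.' (not opp) -> no flip
Dir N: opp run (2,6), next='.' -> no flip
Dir NE: first cell '.' (not opp) -> no flip
Dir W: opp run (3,5) capped by B -> flip
Dir E: first cell '.' (not opp) -> no flip
Dir SW: first cell '.' (not opp) -> no flip
Dir S: first cell '.' (not opp) -> no flip
Dir SE: first cell '.' (not opp) -> no flip
All flips: (3,5)

Answer: ........
........
....W.W.
..BBBBB.
...BW...
....BW..
........
........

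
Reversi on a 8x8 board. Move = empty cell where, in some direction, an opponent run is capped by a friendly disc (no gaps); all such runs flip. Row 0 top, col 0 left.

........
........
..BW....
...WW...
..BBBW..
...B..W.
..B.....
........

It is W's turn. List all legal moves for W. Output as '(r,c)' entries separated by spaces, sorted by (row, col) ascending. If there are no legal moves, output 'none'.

Answer: (1,1) (2,1) (4,1) (5,1) (5,2) (5,4) (5,5) (6,3)

Derivation:
(1,1): flips 1 -> legal
(1,2): no bracket -> illegal
(1,3): no bracket -> illegal
(2,1): flips 1 -> legal
(3,1): no bracket -> illegal
(3,2): no bracket -> illegal
(3,5): no bracket -> illegal
(4,1): flips 3 -> legal
(5,1): flips 1 -> legal
(5,2): flips 1 -> legal
(5,4): flips 1 -> legal
(5,5): flips 1 -> legal
(6,1): no bracket -> illegal
(6,3): flips 2 -> legal
(6,4): no bracket -> illegal
(7,1): no bracket -> illegal
(7,2): no bracket -> illegal
(7,3): no bracket -> illegal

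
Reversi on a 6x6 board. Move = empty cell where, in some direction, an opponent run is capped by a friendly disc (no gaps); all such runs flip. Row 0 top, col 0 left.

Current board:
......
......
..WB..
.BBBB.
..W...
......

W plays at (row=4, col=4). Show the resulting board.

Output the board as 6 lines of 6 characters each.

Place W at (4,4); scan 8 dirs for brackets.
Dir NW: opp run (3,3) capped by W -> flip
Dir N: opp run (3,4), next='.' -> no flip
Dir NE: first cell '.' (not opp) -> no flip
Dir W: first cell '.' (not opp) -> no flip
Dir E: first cell '.' (not opp) -> no flip
Dir SW: first cell '.' (not opp) -> no flip
Dir S: first cell '.' (not opp) -> no flip
Dir SE: first cell '.' (not opp) -> no flip
All flips: (3,3)

Answer: ......
......
..WB..
.BBWB.
..W.W.
......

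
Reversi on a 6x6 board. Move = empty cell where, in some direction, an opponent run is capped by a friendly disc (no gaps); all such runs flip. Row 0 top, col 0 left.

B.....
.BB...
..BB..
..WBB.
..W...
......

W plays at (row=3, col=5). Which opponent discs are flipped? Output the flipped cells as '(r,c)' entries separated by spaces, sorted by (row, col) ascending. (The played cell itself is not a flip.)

Answer: (3,3) (3,4)

Derivation:
Dir NW: first cell '.' (not opp) -> no flip
Dir N: first cell '.' (not opp) -> no flip
Dir NE: edge -> no flip
Dir W: opp run (3,4) (3,3) capped by W -> flip
Dir E: edge -> no flip
Dir SW: first cell '.' (not opp) -> no flip
Dir S: first cell '.' (not opp) -> no flip
Dir SE: edge -> no flip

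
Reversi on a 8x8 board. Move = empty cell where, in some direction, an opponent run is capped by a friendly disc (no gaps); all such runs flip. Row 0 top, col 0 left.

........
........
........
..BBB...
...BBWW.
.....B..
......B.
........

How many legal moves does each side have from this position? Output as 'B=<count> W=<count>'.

-- B to move --
(3,5): flips 1 -> legal
(3,6): no bracket -> illegal
(3,7): flips 1 -> legal
(4,7): flips 2 -> legal
(5,4): no bracket -> illegal
(5,6): flips 1 -> legal
(5,7): no bracket -> illegal
B mobility = 4
-- W to move --
(2,1): no bracket -> illegal
(2,2): no bracket -> illegal
(2,3): flips 1 -> legal
(2,4): no bracket -> illegal
(2,5): no bracket -> illegal
(3,1): no bracket -> illegal
(3,5): no bracket -> illegal
(4,1): no bracket -> illegal
(4,2): flips 2 -> legal
(5,2): no bracket -> illegal
(5,3): no bracket -> illegal
(5,4): no bracket -> illegal
(5,6): no bracket -> illegal
(5,7): no bracket -> illegal
(6,4): flips 1 -> legal
(6,5): flips 1 -> legal
(6,7): no bracket -> illegal
(7,5): no bracket -> illegal
(7,6): no bracket -> illegal
(7,7): no bracket -> illegal
W mobility = 4

Answer: B=4 W=4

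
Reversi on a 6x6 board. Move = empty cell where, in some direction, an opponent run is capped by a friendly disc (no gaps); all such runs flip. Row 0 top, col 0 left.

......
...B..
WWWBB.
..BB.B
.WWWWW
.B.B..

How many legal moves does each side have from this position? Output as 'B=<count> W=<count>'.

Answer: B=8 W=5

Derivation:
-- B to move --
(1,0): flips 1 -> legal
(1,1): flips 1 -> legal
(1,2): flips 1 -> legal
(3,0): no bracket -> illegal
(3,1): flips 3 -> legal
(3,4): no bracket -> illegal
(4,0): no bracket -> illegal
(5,0): flips 1 -> legal
(5,2): flips 1 -> legal
(5,4): flips 1 -> legal
(5,5): flips 2 -> legal
B mobility = 8
-- W to move --
(0,2): no bracket -> illegal
(0,3): flips 3 -> legal
(0,4): flips 1 -> legal
(1,2): no bracket -> illegal
(1,4): flips 2 -> legal
(1,5): flips 2 -> legal
(2,5): flips 3 -> legal
(3,1): no bracket -> illegal
(3,4): no bracket -> illegal
(4,0): no bracket -> illegal
(5,0): no bracket -> illegal
(5,2): no bracket -> illegal
(5,4): no bracket -> illegal
W mobility = 5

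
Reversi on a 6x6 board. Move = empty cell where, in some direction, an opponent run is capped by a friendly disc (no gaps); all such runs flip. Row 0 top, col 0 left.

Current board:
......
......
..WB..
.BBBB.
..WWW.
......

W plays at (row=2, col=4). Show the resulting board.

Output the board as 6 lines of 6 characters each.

Answer: ......
......
..WWW.
.BBWW.
..WWW.
......

Derivation:
Place W at (2,4); scan 8 dirs for brackets.
Dir NW: first cell '.' (not opp) -> no flip
Dir N: first cell '.' (not opp) -> no flip
Dir NE: first cell '.' (not opp) -> no flip
Dir W: opp run (2,3) capped by W -> flip
Dir E: first cell '.' (not opp) -> no flip
Dir SW: opp run (3,3) capped by W -> flip
Dir S: opp run (3,4) capped by W -> flip
Dir SE: first cell '.' (not opp) -> no flip
All flips: (2,3) (3,3) (3,4)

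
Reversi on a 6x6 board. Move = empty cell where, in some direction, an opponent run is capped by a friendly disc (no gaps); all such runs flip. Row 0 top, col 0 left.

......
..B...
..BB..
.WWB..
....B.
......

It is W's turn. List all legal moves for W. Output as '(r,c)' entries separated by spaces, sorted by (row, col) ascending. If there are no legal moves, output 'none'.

Answer: (0,2) (1,3) (1,4) (3,4)

Derivation:
(0,1): no bracket -> illegal
(0,2): flips 2 -> legal
(0,3): no bracket -> illegal
(1,1): no bracket -> illegal
(1,3): flips 1 -> legal
(1,4): flips 1 -> legal
(2,1): no bracket -> illegal
(2,4): no bracket -> illegal
(3,4): flips 1 -> legal
(3,5): no bracket -> illegal
(4,2): no bracket -> illegal
(4,3): no bracket -> illegal
(4,5): no bracket -> illegal
(5,3): no bracket -> illegal
(5,4): no bracket -> illegal
(5,5): no bracket -> illegal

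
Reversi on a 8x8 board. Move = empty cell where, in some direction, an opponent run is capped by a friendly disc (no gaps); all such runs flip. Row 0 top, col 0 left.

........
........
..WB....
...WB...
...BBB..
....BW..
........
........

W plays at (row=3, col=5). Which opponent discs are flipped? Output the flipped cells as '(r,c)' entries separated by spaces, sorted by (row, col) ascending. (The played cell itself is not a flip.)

Dir NW: first cell '.' (not opp) -> no flip
Dir N: first cell '.' (not opp) -> no flip
Dir NE: first cell '.' (not opp) -> no flip
Dir W: opp run (3,4) capped by W -> flip
Dir E: first cell '.' (not opp) -> no flip
Dir SW: opp run (4,4), next='.' -> no flip
Dir S: opp run (4,5) capped by W -> flip
Dir SE: first cell '.' (not opp) -> no flip

Answer: (3,4) (4,5)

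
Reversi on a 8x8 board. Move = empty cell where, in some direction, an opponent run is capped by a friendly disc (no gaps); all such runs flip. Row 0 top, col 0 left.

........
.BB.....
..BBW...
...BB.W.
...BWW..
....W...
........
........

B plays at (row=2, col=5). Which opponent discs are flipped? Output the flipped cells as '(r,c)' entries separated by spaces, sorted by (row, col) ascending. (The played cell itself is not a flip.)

Answer: (2,4)

Derivation:
Dir NW: first cell '.' (not opp) -> no flip
Dir N: first cell '.' (not opp) -> no flip
Dir NE: first cell '.' (not opp) -> no flip
Dir W: opp run (2,4) capped by B -> flip
Dir E: first cell '.' (not opp) -> no flip
Dir SW: first cell 'B' (not opp) -> no flip
Dir S: first cell '.' (not opp) -> no flip
Dir SE: opp run (3,6), next='.' -> no flip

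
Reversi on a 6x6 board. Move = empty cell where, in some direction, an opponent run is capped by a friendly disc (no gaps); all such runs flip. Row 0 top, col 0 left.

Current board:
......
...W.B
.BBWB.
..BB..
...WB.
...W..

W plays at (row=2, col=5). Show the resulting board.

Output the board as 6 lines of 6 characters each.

Place W at (2,5); scan 8 dirs for brackets.
Dir NW: first cell '.' (not opp) -> no flip
Dir N: opp run (1,5), next='.' -> no flip
Dir NE: edge -> no flip
Dir W: opp run (2,4) capped by W -> flip
Dir E: edge -> no flip
Dir SW: first cell '.' (not opp) -> no flip
Dir S: first cell '.' (not opp) -> no flip
Dir SE: edge -> no flip
All flips: (2,4)

Answer: ......
...W.B
.BBWWW
..BB..
...WB.
...W..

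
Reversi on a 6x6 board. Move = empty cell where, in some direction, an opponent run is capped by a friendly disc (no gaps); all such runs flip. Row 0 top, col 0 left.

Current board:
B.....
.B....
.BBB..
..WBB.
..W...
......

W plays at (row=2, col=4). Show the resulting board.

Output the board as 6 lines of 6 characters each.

Answer: B.....
.B....
.BBBW.
..WWB.
..W...
......

Derivation:
Place W at (2,4); scan 8 dirs for brackets.
Dir NW: first cell '.' (not opp) -> no flip
Dir N: first cell '.' (not opp) -> no flip
Dir NE: first cell '.' (not opp) -> no flip
Dir W: opp run (2,3) (2,2) (2,1), next='.' -> no flip
Dir E: first cell '.' (not opp) -> no flip
Dir SW: opp run (3,3) capped by W -> flip
Dir S: opp run (3,4), next='.' -> no flip
Dir SE: first cell '.' (not opp) -> no flip
All flips: (3,3)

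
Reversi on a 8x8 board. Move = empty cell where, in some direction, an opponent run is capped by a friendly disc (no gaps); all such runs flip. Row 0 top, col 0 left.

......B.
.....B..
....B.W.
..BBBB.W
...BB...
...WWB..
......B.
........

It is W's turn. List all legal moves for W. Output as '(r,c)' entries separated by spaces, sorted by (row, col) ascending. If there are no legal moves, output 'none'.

(0,4): flips 1 -> legal
(0,5): no bracket -> illegal
(0,7): no bracket -> illegal
(1,3): no bracket -> illegal
(1,4): flips 3 -> legal
(1,6): no bracket -> illegal
(1,7): no bracket -> illegal
(2,1): flips 2 -> legal
(2,2): no bracket -> illegal
(2,3): flips 2 -> legal
(2,5): no bracket -> illegal
(3,1): no bracket -> illegal
(3,6): no bracket -> illegal
(4,1): no bracket -> illegal
(4,2): no bracket -> illegal
(4,5): no bracket -> illegal
(4,6): no bracket -> illegal
(5,2): no bracket -> illegal
(5,6): flips 1 -> legal
(5,7): no bracket -> illegal
(6,4): no bracket -> illegal
(6,5): no bracket -> illegal
(6,7): no bracket -> illegal
(7,5): no bracket -> illegal
(7,6): no bracket -> illegal
(7,7): no bracket -> illegal

Answer: (0,4) (1,4) (2,1) (2,3) (5,6)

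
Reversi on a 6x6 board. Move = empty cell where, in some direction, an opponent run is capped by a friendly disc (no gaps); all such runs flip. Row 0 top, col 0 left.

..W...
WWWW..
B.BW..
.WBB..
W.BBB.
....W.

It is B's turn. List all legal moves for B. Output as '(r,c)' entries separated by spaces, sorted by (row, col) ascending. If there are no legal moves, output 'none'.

(0,0): flips 2 -> legal
(0,1): no bracket -> illegal
(0,3): flips 2 -> legal
(0,4): flips 1 -> legal
(1,4): flips 1 -> legal
(2,1): no bracket -> illegal
(2,4): flips 1 -> legal
(3,0): flips 1 -> legal
(3,4): no bracket -> illegal
(4,1): no bracket -> illegal
(4,5): no bracket -> illegal
(5,0): no bracket -> illegal
(5,1): no bracket -> illegal
(5,3): no bracket -> illegal
(5,5): no bracket -> illegal

Answer: (0,0) (0,3) (0,4) (1,4) (2,4) (3,0)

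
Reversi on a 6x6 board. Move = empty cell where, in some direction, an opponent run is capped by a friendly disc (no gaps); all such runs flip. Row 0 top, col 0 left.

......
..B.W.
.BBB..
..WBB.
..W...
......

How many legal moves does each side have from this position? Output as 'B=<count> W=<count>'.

-- B to move --
(0,3): no bracket -> illegal
(0,4): no bracket -> illegal
(0,5): flips 1 -> legal
(1,3): no bracket -> illegal
(1,5): no bracket -> illegal
(2,4): no bracket -> illegal
(2,5): no bracket -> illegal
(3,1): flips 1 -> legal
(4,1): flips 1 -> legal
(4,3): flips 1 -> legal
(5,1): flips 1 -> legal
(5,2): flips 2 -> legal
(5,3): no bracket -> illegal
B mobility = 6
-- W to move --
(0,1): no bracket -> illegal
(0,2): flips 2 -> legal
(0,3): no bracket -> illegal
(1,0): flips 1 -> legal
(1,1): no bracket -> illegal
(1,3): no bracket -> illegal
(2,0): no bracket -> illegal
(2,4): flips 1 -> legal
(2,5): no bracket -> illegal
(3,0): no bracket -> illegal
(3,1): no bracket -> illegal
(3,5): flips 2 -> legal
(4,3): no bracket -> illegal
(4,4): no bracket -> illegal
(4,5): no bracket -> illegal
W mobility = 4

Answer: B=6 W=4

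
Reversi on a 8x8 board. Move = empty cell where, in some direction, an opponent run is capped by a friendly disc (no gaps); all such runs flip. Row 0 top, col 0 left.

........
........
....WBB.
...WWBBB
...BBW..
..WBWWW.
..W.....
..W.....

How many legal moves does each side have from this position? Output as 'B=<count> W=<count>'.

-- B to move --
(1,3): flips 1 -> legal
(1,4): flips 2 -> legal
(1,5): no bracket -> illegal
(2,2): flips 1 -> legal
(2,3): flips 2 -> legal
(3,2): flips 2 -> legal
(4,1): no bracket -> illegal
(4,2): no bracket -> illegal
(4,6): flips 1 -> legal
(4,7): no bracket -> illegal
(5,1): flips 1 -> legal
(5,7): flips 3 -> legal
(6,1): flips 1 -> legal
(6,3): flips 2 -> legal
(6,4): flips 1 -> legal
(6,5): flips 3 -> legal
(6,6): flips 1 -> legal
(6,7): no bracket -> illegal
(7,1): flips 1 -> legal
(7,3): no bracket -> illegal
B mobility = 14
-- W to move --
(1,4): no bracket -> illegal
(1,5): flips 2 -> legal
(1,6): flips 1 -> legal
(1,7): flips 4 -> legal
(2,7): flips 3 -> legal
(3,2): flips 1 -> legal
(4,2): flips 2 -> legal
(4,6): flips 1 -> legal
(4,7): no bracket -> illegal
(6,3): flips 2 -> legal
(6,4): no bracket -> illegal
W mobility = 8

Answer: B=14 W=8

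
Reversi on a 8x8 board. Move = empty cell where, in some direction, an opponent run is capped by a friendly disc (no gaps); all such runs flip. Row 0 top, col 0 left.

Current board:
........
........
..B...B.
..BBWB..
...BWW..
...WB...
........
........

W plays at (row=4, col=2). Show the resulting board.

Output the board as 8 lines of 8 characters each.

Answer: ........
........
..B...B.
..BBWB..
..WWWW..
...WB...
........
........

Derivation:
Place W at (4,2); scan 8 dirs for brackets.
Dir NW: first cell '.' (not opp) -> no flip
Dir N: opp run (3,2) (2,2), next='.' -> no flip
Dir NE: opp run (3,3), next='.' -> no flip
Dir W: first cell '.' (not opp) -> no flip
Dir E: opp run (4,3) capped by W -> flip
Dir SW: first cell '.' (not opp) -> no flip
Dir S: first cell '.' (not opp) -> no flip
Dir SE: first cell 'W' (not opp) -> no flip
All flips: (4,3)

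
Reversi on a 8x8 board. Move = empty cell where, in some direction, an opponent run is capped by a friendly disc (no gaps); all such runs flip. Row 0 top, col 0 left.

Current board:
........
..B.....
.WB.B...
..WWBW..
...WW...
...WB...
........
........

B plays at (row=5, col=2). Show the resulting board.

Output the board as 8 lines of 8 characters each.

Answer: ........
..B.....
.WB.B...
..WWBW..
...BW...
..BBB...
........
........

Derivation:
Place B at (5,2); scan 8 dirs for brackets.
Dir NW: first cell '.' (not opp) -> no flip
Dir N: first cell '.' (not opp) -> no flip
Dir NE: opp run (4,3) capped by B -> flip
Dir W: first cell '.' (not opp) -> no flip
Dir E: opp run (5,3) capped by B -> flip
Dir SW: first cell '.' (not opp) -> no flip
Dir S: first cell '.' (not opp) -> no flip
Dir SE: first cell '.' (not opp) -> no flip
All flips: (4,3) (5,3)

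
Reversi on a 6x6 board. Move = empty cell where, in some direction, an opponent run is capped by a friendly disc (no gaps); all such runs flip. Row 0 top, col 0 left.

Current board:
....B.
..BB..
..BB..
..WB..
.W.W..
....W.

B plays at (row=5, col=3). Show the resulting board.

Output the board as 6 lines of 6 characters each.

Place B at (5,3); scan 8 dirs for brackets.
Dir NW: first cell '.' (not opp) -> no flip
Dir N: opp run (4,3) capped by B -> flip
Dir NE: first cell '.' (not opp) -> no flip
Dir W: first cell '.' (not opp) -> no flip
Dir E: opp run (5,4), next='.' -> no flip
Dir SW: edge -> no flip
Dir S: edge -> no flip
Dir SE: edge -> no flip
All flips: (4,3)

Answer: ....B.
..BB..
..BB..
..WB..
.W.B..
...BW.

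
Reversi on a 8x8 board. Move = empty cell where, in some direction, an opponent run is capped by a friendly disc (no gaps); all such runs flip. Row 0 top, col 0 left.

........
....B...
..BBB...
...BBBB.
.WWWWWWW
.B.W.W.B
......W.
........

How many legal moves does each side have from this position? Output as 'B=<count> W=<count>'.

-- B to move --
(3,0): no bracket -> illegal
(3,1): flips 1 -> legal
(3,2): no bracket -> illegal
(3,7): flips 1 -> legal
(4,0): no bracket -> illegal
(5,0): no bracket -> illegal
(5,2): flips 1 -> legal
(5,4): flips 2 -> legal
(5,6): flips 2 -> legal
(6,2): flips 2 -> legal
(6,3): flips 2 -> legal
(6,4): no bracket -> illegal
(6,5): flips 2 -> legal
(6,7): no bracket -> illegal
(7,5): flips 1 -> legal
(7,6): no bracket -> illegal
(7,7): flips 3 -> legal
B mobility = 10
-- W to move --
(0,3): no bracket -> illegal
(0,4): flips 3 -> legal
(0,5): no bracket -> illegal
(1,1): flips 2 -> legal
(1,2): flips 2 -> legal
(1,3): flips 4 -> legal
(1,5): flips 2 -> legal
(2,1): no bracket -> illegal
(2,5): flips 3 -> legal
(2,6): flips 2 -> legal
(2,7): flips 1 -> legal
(3,1): no bracket -> illegal
(3,2): no bracket -> illegal
(3,7): no bracket -> illegal
(4,0): no bracket -> illegal
(5,0): no bracket -> illegal
(5,2): no bracket -> illegal
(5,6): no bracket -> illegal
(6,0): flips 1 -> legal
(6,1): flips 1 -> legal
(6,2): no bracket -> illegal
(6,7): flips 1 -> legal
W mobility = 11

Answer: B=10 W=11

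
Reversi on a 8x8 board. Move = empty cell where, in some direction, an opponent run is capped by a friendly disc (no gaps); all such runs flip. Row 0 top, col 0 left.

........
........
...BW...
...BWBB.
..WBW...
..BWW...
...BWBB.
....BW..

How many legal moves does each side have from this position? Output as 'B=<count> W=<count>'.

-- B to move --
(1,3): flips 1 -> legal
(1,4): flips 5 -> legal
(1,5): flips 1 -> legal
(2,5): flips 2 -> legal
(3,1): no bracket -> illegal
(3,2): flips 1 -> legal
(4,1): flips 1 -> legal
(4,5): flips 3 -> legal
(5,1): flips 1 -> legal
(5,5): flips 3 -> legal
(6,2): flips 2 -> legal
(7,3): no bracket -> illegal
(7,6): flips 1 -> legal
B mobility = 11
-- W to move --
(1,2): flips 1 -> legal
(1,3): flips 3 -> legal
(1,4): no bracket -> illegal
(2,2): flips 2 -> legal
(2,5): no bracket -> illegal
(2,6): flips 1 -> legal
(2,7): no bracket -> illegal
(3,2): flips 2 -> legal
(3,7): flips 2 -> legal
(4,1): no bracket -> illegal
(4,5): no bracket -> illegal
(4,6): flips 1 -> legal
(4,7): no bracket -> illegal
(5,1): flips 1 -> legal
(5,5): flips 1 -> legal
(5,6): no bracket -> illegal
(5,7): flips 1 -> legal
(6,1): flips 2 -> legal
(6,2): flips 2 -> legal
(6,7): flips 2 -> legal
(7,2): flips 1 -> legal
(7,3): flips 2 -> legal
(7,6): flips 1 -> legal
(7,7): no bracket -> illegal
W mobility = 16

Answer: B=11 W=16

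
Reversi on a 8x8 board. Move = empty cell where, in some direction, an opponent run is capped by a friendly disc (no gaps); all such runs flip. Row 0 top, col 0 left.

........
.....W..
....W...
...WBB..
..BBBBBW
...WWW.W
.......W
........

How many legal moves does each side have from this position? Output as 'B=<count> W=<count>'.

Answer: B=11 W=8

Derivation:
-- B to move --
(0,4): no bracket -> illegal
(0,5): no bracket -> illegal
(0,6): flips 3 -> legal
(1,3): flips 1 -> legal
(1,4): flips 1 -> legal
(1,6): no bracket -> illegal
(2,2): flips 1 -> legal
(2,3): flips 1 -> legal
(2,5): no bracket -> illegal
(2,6): no bracket -> illegal
(3,2): flips 1 -> legal
(3,6): no bracket -> illegal
(3,7): no bracket -> illegal
(5,2): no bracket -> illegal
(5,6): no bracket -> illegal
(6,2): flips 1 -> legal
(6,3): flips 2 -> legal
(6,4): flips 3 -> legal
(6,5): flips 2 -> legal
(6,6): flips 1 -> legal
(7,6): no bracket -> illegal
(7,7): no bracket -> illegal
B mobility = 11
-- W to move --
(2,3): no bracket -> illegal
(2,5): flips 2 -> legal
(2,6): flips 2 -> legal
(3,1): flips 1 -> legal
(3,2): flips 1 -> legal
(3,6): flips 3 -> legal
(3,7): flips 1 -> legal
(4,1): flips 5 -> legal
(5,1): flips 1 -> legal
(5,2): no bracket -> illegal
(5,6): no bracket -> illegal
W mobility = 8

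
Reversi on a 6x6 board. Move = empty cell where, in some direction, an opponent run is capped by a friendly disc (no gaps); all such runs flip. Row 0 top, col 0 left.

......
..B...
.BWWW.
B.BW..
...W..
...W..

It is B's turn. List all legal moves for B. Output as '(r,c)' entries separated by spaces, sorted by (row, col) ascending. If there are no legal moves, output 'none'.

(1,1): no bracket -> illegal
(1,3): no bracket -> illegal
(1,4): flips 1 -> legal
(1,5): no bracket -> illegal
(2,5): flips 3 -> legal
(3,1): no bracket -> illegal
(3,4): flips 2 -> legal
(3,5): no bracket -> illegal
(4,2): no bracket -> illegal
(4,4): no bracket -> illegal
(5,2): no bracket -> illegal
(5,4): flips 1 -> legal

Answer: (1,4) (2,5) (3,4) (5,4)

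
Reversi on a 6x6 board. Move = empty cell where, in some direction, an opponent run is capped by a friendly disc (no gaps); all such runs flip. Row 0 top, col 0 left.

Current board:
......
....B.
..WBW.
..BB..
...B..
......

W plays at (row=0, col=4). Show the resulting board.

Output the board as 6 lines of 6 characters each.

Place W at (0,4); scan 8 dirs for brackets.
Dir NW: edge -> no flip
Dir N: edge -> no flip
Dir NE: edge -> no flip
Dir W: first cell '.' (not opp) -> no flip
Dir E: first cell '.' (not opp) -> no flip
Dir SW: first cell '.' (not opp) -> no flip
Dir S: opp run (1,4) capped by W -> flip
Dir SE: first cell '.' (not opp) -> no flip
All flips: (1,4)

Answer: ....W.
....W.
..WBW.
..BB..
...B..
......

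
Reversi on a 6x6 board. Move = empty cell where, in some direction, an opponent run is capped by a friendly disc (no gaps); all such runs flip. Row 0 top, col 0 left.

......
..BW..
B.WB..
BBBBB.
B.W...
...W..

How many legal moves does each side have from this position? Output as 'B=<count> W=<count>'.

Answer: B=7 W=5

Derivation:
-- B to move --
(0,2): no bracket -> illegal
(0,3): flips 1 -> legal
(0,4): flips 2 -> legal
(1,1): flips 1 -> legal
(1,4): flips 1 -> legal
(2,1): flips 1 -> legal
(2,4): no bracket -> illegal
(4,1): no bracket -> illegal
(4,3): no bracket -> illegal
(4,4): no bracket -> illegal
(5,1): flips 1 -> legal
(5,2): flips 1 -> legal
(5,4): no bracket -> illegal
B mobility = 7
-- W to move --
(0,1): no bracket -> illegal
(0,2): flips 1 -> legal
(0,3): no bracket -> illegal
(1,0): no bracket -> illegal
(1,1): flips 1 -> legal
(1,4): no bracket -> illegal
(2,1): no bracket -> illegal
(2,4): flips 2 -> legal
(2,5): no bracket -> illegal
(3,5): no bracket -> illegal
(4,1): no bracket -> illegal
(4,3): flips 2 -> legal
(4,4): flips 1 -> legal
(4,5): no bracket -> illegal
(5,0): no bracket -> illegal
(5,1): no bracket -> illegal
W mobility = 5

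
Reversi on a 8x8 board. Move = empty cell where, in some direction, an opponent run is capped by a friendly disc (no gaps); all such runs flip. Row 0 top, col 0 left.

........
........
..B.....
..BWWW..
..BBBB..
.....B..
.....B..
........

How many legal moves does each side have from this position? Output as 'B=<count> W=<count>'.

Answer: B=5 W=9

Derivation:
-- B to move --
(2,3): flips 2 -> legal
(2,4): flips 2 -> legal
(2,5): flips 2 -> legal
(2,6): flips 1 -> legal
(3,6): flips 3 -> legal
(4,6): no bracket -> illegal
B mobility = 5
-- W to move --
(1,1): flips 1 -> legal
(1,2): no bracket -> illegal
(1,3): no bracket -> illegal
(2,1): no bracket -> illegal
(2,3): no bracket -> illegal
(3,1): flips 1 -> legal
(3,6): no bracket -> illegal
(4,1): no bracket -> illegal
(4,6): no bracket -> illegal
(5,1): flips 1 -> legal
(5,2): flips 1 -> legal
(5,3): flips 2 -> legal
(5,4): flips 1 -> legal
(5,6): flips 1 -> legal
(6,4): no bracket -> illegal
(6,6): flips 2 -> legal
(7,4): no bracket -> illegal
(7,5): flips 3 -> legal
(7,6): no bracket -> illegal
W mobility = 9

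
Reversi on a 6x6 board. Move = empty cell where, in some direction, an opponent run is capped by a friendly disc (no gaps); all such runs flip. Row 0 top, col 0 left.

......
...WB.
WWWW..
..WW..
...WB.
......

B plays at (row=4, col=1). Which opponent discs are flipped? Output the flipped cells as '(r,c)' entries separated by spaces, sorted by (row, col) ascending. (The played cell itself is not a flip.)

Dir NW: first cell '.' (not opp) -> no flip
Dir N: first cell '.' (not opp) -> no flip
Dir NE: opp run (3,2) (2,3) capped by B -> flip
Dir W: first cell '.' (not opp) -> no flip
Dir E: first cell '.' (not opp) -> no flip
Dir SW: first cell '.' (not opp) -> no flip
Dir S: first cell '.' (not opp) -> no flip
Dir SE: first cell '.' (not opp) -> no flip

Answer: (2,3) (3,2)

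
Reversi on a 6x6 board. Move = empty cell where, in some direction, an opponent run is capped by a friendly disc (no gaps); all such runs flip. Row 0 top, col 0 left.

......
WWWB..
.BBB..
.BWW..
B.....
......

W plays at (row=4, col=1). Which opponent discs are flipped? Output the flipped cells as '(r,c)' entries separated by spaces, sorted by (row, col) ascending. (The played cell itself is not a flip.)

Answer: (2,1) (3,1)

Derivation:
Dir NW: first cell '.' (not opp) -> no flip
Dir N: opp run (3,1) (2,1) capped by W -> flip
Dir NE: first cell 'W' (not opp) -> no flip
Dir W: opp run (4,0), next=edge -> no flip
Dir E: first cell '.' (not opp) -> no flip
Dir SW: first cell '.' (not opp) -> no flip
Dir S: first cell '.' (not opp) -> no flip
Dir SE: first cell '.' (not opp) -> no flip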